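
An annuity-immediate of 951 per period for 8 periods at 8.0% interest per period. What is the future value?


FV = PMT * ((1+i)^n - 1) / i
= 951 * ((1.08)^8 - 1) / 0.08
= 951 * (1.85093 - 1) / 0.08
= 10115.4329


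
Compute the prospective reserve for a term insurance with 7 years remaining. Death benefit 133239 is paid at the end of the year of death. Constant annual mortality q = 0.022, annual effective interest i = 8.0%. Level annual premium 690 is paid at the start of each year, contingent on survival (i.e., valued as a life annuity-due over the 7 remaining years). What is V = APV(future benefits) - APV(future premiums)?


v = 1/(1+i) = 0.925926
APV(future benefits) per unit = sum_{k=0}^{6} k_p_x * q * v^(k+1) = 0.107983
APV(future benefits) = 133239 * 0.107983 = 14387.5702
Life annuity-due factor ä_{x:7} = sum_{k=0}^{6} k_p_x * v^k = 5.300992
APV(future premiums) = 690 * 5.300992 = 3657.6846
V = 14387.5702 - 3657.6846
= 10729.8856


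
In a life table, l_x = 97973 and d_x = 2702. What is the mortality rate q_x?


q_x = d_x / l_x
= 2702 / 97973
= 0.0276


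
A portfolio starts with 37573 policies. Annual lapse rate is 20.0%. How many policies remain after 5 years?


remaining = initial * (1 - lapse)^years
= 37573 * (1 - 0.2)^5
= 37573 * 0.32768
= 12311.9206


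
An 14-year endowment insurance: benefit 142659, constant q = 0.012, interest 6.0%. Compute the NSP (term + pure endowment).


Term component = 14895.4762
Pure endowment = 14_p_x * v^14 * benefit = 0.844495 * 0.442301 * 142659 = 53286.143
NSP = 68181.6192


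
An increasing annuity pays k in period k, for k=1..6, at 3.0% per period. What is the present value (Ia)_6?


(Ia)_n = sum_{k=1}^{n} k * v^k, v = 1/(1+i)
v = 0.970874
Sum computed term by term:
(Ia)_6 = 18.4934


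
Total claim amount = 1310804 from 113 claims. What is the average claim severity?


severity = total / number
= 1310804 / 113
= 11600.0354


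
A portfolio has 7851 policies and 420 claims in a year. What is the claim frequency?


frequency = claims / policies
= 420 / 7851
= 0.0535


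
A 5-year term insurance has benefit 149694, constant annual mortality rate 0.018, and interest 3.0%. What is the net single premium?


NSP = benefit * sum_{k=0}^{n-1} k_p_x * q * v^(k+1)
With constant q=0.018, v=0.970874
Sum = 0.079605
NSP = 149694 * 0.079605
= 11916.4476


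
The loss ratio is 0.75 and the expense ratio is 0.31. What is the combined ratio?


Combined ratio = loss ratio + expense ratio
= 0.75 + 0.31
= 1.06


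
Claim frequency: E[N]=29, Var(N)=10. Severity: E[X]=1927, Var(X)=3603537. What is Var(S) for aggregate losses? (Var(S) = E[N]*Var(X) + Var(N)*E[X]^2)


Var(S) = E[N]*Var(X) + Var(N)*E[X]^2
= 29*3603537 + 10*1927^2
= 104502573 + 37133290
= 1.4164e+08


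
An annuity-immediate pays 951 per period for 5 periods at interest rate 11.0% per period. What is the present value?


PV = PMT * (1 - (1+i)^(-n)) / i
= 951 * (1 - (1+0.11)^(-5)) / 0.11
= 951 * (1 - 0.593451) / 0.11
= 951 * 3.695897
= 3514.7981


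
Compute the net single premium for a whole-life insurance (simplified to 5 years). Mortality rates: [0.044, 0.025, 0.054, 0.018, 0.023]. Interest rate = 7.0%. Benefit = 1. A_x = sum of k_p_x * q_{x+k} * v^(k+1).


v = 0.934579
Year 0: k_p_x=1.0, q=0.044, term=0.041121
Year 1: k_p_x=0.956, q=0.025, term=0.020875
Year 2: k_p_x=0.9321, q=0.054, term=0.041087
Year 3: k_p_x=0.881767, q=0.018, term=0.012109
Year 4: k_p_x=0.865895, q=0.023, term=0.0142
A_x = 0.1294


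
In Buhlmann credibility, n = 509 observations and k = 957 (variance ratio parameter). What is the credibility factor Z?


Z = n / (n + k)
= 509 / (509 + 957)
= 509 / 1466
= 0.3472


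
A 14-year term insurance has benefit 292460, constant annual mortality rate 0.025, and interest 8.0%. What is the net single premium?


NSP = benefit * sum_{k=0}^{n-1} k_p_x * q * v^(k+1)
With constant q=0.025, v=0.925926
Sum = 0.181225
NSP = 292460 * 0.181225
= 53001.1514


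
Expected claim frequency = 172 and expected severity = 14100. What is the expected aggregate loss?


E[S] = E[N] * E[X]
= 172 * 14100
= 2.4252e+06


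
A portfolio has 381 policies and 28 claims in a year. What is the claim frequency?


frequency = claims / policies
= 28 / 381
= 0.0735


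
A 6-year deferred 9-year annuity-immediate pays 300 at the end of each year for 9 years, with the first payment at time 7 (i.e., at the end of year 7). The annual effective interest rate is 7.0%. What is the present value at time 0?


PV at time 6 of the 9-year annuity-immediate:
a_n = 300 * (1-(1+0.07)^(-9))/0.07 = 1954.5697
Discount back 6 years to time 0:
PV = 1954.5697 * (1+0.07)^(-6)
= 1954.5697 * 0.666342
= 1302.4123


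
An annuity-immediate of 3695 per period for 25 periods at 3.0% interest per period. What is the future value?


FV = PMT * ((1+i)^n - 1) / i
= 3695 * ((1.03)^25 - 1) / 0.03
= 3695 * (2.093778 - 1) / 0.03
= 134716.9817


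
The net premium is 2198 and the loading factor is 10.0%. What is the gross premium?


Gross = net * (1 + loading)
= 2198 * (1 + 0.1)
= 2198 * 1.1
= 2417.8


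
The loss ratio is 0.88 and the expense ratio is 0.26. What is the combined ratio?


Combined ratio = loss ratio + expense ratio
= 0.88 + 0.26
= 1.14


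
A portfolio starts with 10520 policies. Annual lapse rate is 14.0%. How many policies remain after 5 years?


remaining = initial * (1 - lapse)^years
= 10520 * (1 - 0.14)^5
= 10520 * 0.470427
= 4948.8922


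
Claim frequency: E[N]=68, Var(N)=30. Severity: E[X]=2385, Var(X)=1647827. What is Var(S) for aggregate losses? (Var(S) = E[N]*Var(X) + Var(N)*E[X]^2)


Var(S) = E[N]*Var(X) + Var(N)*E[X]^2
= 68*1647827 + 30*2385^2
= 112052236 + 170646750
= 2.8270e+08


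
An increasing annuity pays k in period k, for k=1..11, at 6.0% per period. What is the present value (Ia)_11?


(Ia)_n = sum_{k=1}^{n} k * v^k, v = 1/(1+i)
v = 0.943396
Sum computed term by term:
(Ia)_11 = 42.7571


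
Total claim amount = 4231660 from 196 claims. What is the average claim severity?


severity = total / number
= 4231660 / 196
= 21590.102


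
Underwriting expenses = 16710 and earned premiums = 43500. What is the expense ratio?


Expense ratio = expenses / premiums
= 16710 / 43500
= 0.3841


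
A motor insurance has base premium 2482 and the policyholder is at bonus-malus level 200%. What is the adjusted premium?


adjusted = base * BM_level / 100
= 2482 * 200 / 100
= 2482 * 2.0
= 4964.0


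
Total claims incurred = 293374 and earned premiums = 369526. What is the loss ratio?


Loss ratio = claims / premiums
= 293374 / 369526
= 0.7939


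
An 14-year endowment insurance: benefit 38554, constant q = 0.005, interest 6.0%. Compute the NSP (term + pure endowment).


Term component = 1742.8594
Pure endowment = 14_p_x * v^14 * benefit = 0.93223 * 0.442301 * 38554 = 15896.8274
NSP = 17639.6869


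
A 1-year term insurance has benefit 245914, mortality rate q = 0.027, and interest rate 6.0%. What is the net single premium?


NSP = benefit * q * v
v = 1/(1+i) = 0.943396
NSP = 245914 * 0.027 * 0.943396
= 6263.8472


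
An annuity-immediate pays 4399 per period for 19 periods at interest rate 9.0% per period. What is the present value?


PV = PMT * (1 - (1+i)^(-n)) / i
= 4399 * (1 - (1+0.09)^(-19)) / 0.09
= 4399 * (1 - 0.19449) / 0.09
= 4399 * 8.950115
= 39371.5549


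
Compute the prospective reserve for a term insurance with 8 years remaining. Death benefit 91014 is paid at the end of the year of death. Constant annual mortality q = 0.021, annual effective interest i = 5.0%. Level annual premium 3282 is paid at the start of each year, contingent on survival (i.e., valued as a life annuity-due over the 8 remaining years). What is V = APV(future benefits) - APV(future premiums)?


v = 1/(1+i) = 0.952381
APV(future benefits) per unit = sum_{k=0}^{7} k_p_x * q * v^(k+1) = 0.126844
APV(future benefits) = 91014 * 0.126844 = 11544.5926
Life annuity-due factor ä_{x:8} = sum_{k=0}^{7} k_p_x * v^k = 6.342207
APV(future premiums) = 3282 * 6.342207 = 20815.1234
V = 11544.5926 - 20815.1234
= -9270.5308


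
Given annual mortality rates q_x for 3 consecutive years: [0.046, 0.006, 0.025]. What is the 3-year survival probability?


p_k = 1 - q_k for each year
Survival = product of (1 - q_k)
= 0.954 * 0.994 * 0.975
= 0.9246


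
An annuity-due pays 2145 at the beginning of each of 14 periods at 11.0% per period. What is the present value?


PV_due = PMT * (1-(1+i)^(-n))/i * (1+i)
PV_immediate = 14976.1009
PV_due = 14976.1009 * 1.11
= 16623.472


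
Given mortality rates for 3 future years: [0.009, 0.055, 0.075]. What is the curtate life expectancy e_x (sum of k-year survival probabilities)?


e_x = sum_{k=1}^{n} k_p_x
k_p_x values:
  1_p_x = 0.991
  2_p_x = 0.936495
  3_p_x = 0.866258
e_x = 2.7938


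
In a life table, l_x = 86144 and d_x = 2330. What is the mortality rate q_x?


q_x = d_x / l_x
= 2330 / 86144
= 0.027


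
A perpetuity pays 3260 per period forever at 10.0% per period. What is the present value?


PV = PMT / i
= 3260 / 0.1
= 32600.0


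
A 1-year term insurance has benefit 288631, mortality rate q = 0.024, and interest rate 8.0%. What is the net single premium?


NSP = benefit * q * v
v = 1/(1+i) = 0.925926
NSP = 288631 * 0.024 * 0.925926
= 6414.0222


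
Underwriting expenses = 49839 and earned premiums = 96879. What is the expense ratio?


Expense ratio = expenses / premiums
= 49839 / 96879
= 0.5144


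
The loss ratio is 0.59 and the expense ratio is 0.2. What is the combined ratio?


Combined ratio = loss ratio + expense ratio
= 0.59 + 0.2
= 0.79


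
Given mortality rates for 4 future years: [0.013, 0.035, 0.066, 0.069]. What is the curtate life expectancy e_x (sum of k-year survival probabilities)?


e_x = sum_{k=1}^{n} k_p_x
k_p_x values:
  1_p_x = 0.987
  2_p_x = 0.952455
  3_p_x = 0.889593
  4_p_x = 0.828211
e_x = 3.6573


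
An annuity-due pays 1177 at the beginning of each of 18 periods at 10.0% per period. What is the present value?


PV_due = PMT * (1-(1+i)^(-n))/i * (1+i)
PV_immediate = 9653.062
PV_due = 9653.062 * 1.1
= 10618.3682


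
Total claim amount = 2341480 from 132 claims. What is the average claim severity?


severity = total / number
= 2341480 / 132
= 17738.4848


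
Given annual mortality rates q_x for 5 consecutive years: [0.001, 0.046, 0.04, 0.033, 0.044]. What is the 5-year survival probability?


p_k = 1 - q_k for each year
Survival = product of (1 - q_k)
= 0.999 * 0.954 * 0.96 * 0.967 * 0.956
= 0.8458


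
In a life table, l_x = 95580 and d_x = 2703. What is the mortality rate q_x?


q_x = d_x / l_x
= 2703 / 95580
= 0.0283


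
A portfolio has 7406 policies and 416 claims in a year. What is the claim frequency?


frequency = claims / policies
= 416 / 7406
= 0.0562


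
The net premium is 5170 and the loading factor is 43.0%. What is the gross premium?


Gross = net * (1 + loading)
= 5170 * (1 + 0.43)
= 5170 * 1.43
= 7393.1


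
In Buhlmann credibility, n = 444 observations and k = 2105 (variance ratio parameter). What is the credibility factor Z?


Z = n / (n + k)
= 444 / (444 + 2105)
= 444 / 2549
= 0.1742


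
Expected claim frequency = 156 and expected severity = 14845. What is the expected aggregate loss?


E[S] = E[N] * E[X]
= 156 * 14845
= 2.3158e+06


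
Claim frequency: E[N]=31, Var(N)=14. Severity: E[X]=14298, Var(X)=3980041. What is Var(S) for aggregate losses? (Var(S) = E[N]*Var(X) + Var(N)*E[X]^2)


Var(S) = E[N]*Var(X) + Var(N)*E[X]^2
= 31*3980041 + 14*14298^2
= 123381271 + 2862059256
= 2.9854e+09


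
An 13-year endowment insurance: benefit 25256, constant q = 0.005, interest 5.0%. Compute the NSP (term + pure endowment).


Term component = 1155.196
Pure endowment = 13_p_x * v^13 * benefit = 0.936915 * 0.530321 * 25256 = 12548.8443
NSP = 13704.0403


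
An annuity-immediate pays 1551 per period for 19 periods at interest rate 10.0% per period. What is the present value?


PV = PMT * (1 - (1+i)^(-n)) / i
= 1551 * (1 - (1+0.1)^(-19)) / 0.1
= 1551 * (1 - 0.163508) / 0.1
= 1551 * 8.36492
= 12973.9911


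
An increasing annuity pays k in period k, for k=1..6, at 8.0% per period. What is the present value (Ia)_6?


(Ia)_n = sum_{k=1}^{n} k * v^k, v = 1/(1+i)
v = 0.925926
Sum computed term by term:
(Ia)_6 = 15.1462


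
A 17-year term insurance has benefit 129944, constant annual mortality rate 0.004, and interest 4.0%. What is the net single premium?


NSP = benefit * sum_{k=0}^{n-1} k_p_x * q * v^(k+1)
With constant q=0.004, v=0.961538
Sum = 0.047313
NSP = 129944 * 0.047313
= 6148.0176


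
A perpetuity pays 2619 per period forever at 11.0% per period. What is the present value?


PV = PMT / i
= 2619 / 0.11
= 23809.0909


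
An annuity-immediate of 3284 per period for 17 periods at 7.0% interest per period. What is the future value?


FV = PMT * ((1+i)^n - 1) / i
= 3284 * ((1.07)^17 - 1) / 0.07
= 3284 * (3.158815 - 1) / 0.07
= 101279.2736


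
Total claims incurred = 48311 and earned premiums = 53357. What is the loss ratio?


Loss ratio = claims / premiums
= 48311 / 53357
= 0.9054


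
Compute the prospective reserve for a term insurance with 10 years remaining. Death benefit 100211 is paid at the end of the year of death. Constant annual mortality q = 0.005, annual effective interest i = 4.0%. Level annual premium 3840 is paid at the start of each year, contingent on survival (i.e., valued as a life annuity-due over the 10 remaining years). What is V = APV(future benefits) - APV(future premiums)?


v = 1/(1+i) = 0.961538
APV(future benefits) per unit = sum_{k=0}^{9} k_p_x * q * v^(k+1) = 0.039718
APV(future benefits) = 100211 * 0.039718 = 3980.2036
Life annuity-due factor ä_{x:10} = sum_{k=0}^{9} k_p_x * v^k = 8.261392
APV(future premiums) = 3840 * 8.261392 = 31723.7451
V = 3980.2036 - 31723.7451
= -27743.5415


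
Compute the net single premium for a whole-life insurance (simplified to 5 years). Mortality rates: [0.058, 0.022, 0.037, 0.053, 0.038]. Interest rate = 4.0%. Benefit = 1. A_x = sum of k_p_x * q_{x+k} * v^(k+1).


v = 0.961538
Year 0: k_p_x=1.0, q=0.058, term=0.055769
Year 1: k_p_x=0.942, q=0.022, term=0.019161
Year 2: k_p_x=0.921276, q=0.037, term=0.030303
Year 3: k_p_x=0.887189, q=0.053, term=0.040194
Year 4: k_p_x=0.840168, q=0.038, term=0.026241
A_x = 0.1717


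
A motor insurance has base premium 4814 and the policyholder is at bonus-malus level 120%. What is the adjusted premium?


adjusted = base * BM_level / 100
= 4814 * 120 / 100
= 4814 * 1.2
= 5776.8


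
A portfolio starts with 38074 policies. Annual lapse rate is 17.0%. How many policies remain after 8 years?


remaining = initial * (1 - lapse)^years
= 38074 * (1 - 0.17)^8
= 38074 * 0.225229
= 8575.3774


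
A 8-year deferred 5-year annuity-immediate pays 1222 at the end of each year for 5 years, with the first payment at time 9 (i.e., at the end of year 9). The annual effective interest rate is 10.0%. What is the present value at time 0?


PV at time 8 of the 5-year annuity-immediate:
a_n = 1222 * (1-(1+0.1)^(-5))/0.1 = 4632.3414
Discount back 8 years to time 0:
PV = 4632.3414 * (1+0.1)^(-8)
= 4632.3414 * 0.466507
= 2161.0215


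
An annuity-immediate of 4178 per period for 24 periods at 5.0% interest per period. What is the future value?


FV = PMT * ((1+i)^n - 1) / i
= 4178 * ((1.05)^24 - 1) / 0.05
= 4178 * (3.2251 - 1) / 0.05
= 185929.3513


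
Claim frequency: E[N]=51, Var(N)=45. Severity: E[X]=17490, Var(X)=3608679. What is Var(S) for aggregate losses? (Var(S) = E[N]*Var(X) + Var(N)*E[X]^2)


Var(S) = E[N]*Var(X) + Var(N)*E[X]^2
= 51*3608679 + 45*17490^2
= 184042629 + 13765504500
= 1.3950e+10


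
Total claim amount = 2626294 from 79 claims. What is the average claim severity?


severity = total / number
= 2626294 / 79
= 33244.2278


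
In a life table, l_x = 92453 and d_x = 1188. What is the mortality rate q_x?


q_x = d_x / l_x
= 1188 / 92453
= 0.0128


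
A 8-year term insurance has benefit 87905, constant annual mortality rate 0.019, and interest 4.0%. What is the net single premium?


NSP = benefit * sum_{k=0}^{n-1} k_p_x * q * v^(k+1)
With constant q=0.019, v=0.961538
Sum = 0.120203
NSP = 87905 * 0.120203
= 10566.4741


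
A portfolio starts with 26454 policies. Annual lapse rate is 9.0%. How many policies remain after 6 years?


remaining = initial * (1 - lapse)^years
= 26454 * (1 - 0.09)^6
= 26454 * 0.567869
= 15022.4132


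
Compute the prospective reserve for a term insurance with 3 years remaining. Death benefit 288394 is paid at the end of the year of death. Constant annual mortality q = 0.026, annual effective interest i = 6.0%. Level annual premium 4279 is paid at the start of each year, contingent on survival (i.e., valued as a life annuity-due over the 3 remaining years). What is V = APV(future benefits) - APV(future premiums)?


v = 1/(1+i) = 0.943396
APV(future benefits) per unit = sum_{k=0}^{2} k_p_x * q * v^(k+1) = 0.067776
APV(future benefits) = 288394 * 0.067776 = 19546.2682
Life annuity-due factor ä_{x:3} = sum_{k=0}^{2} k_p_x * v^k = 2.763186
APV(future premiums) = 4279 * 2.763186 = 11823.6737
V = 19546.2682 - 11823.6737
= 7722.5945


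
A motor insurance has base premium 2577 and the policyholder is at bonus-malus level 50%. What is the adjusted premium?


adjusted = base * BM_level / 100
= 2577 * 50 / 100
= 2577 * 0.5
= 1288.5


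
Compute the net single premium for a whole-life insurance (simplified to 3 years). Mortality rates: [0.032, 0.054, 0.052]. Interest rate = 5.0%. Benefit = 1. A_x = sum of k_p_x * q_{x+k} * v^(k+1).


v = 0.952381
Year 0: k_p_x=1.0, q=0.032, term=0.030476
Year 1: k_p_x=0.968, q=0.054, term=0.047412
Year 2: k_p_x=0.915728, q=0.052, term=0.041134
A_x = 0.119


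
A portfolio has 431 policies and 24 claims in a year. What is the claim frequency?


frequency = claims / policies
= 24 / 431
= 0.0557


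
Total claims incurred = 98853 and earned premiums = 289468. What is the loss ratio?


Loss ratio = claims / premiums
= 98853 / 289468
= 0.3415


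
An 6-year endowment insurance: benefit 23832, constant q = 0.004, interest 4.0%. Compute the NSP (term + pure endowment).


Term component = 494.9784
Pure endowment = 6_p_x * v^6 * benefit = 0.976239 * 0.790315 * 23832 = 18387.2375
NSP = 18882.2159


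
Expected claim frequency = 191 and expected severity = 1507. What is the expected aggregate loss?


E[S] = E[N] * E[X]
= 191 * 1507
= 287837


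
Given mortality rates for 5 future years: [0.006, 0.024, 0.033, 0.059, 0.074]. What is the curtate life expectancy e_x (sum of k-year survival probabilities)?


e_x = sum_{k=1}^{n} k_p_x
k_p_x values:
  1_p_x = 0.994
  2_p_x = 0.970144
  3_p_x = 0.938129
  4_p_x = 0.88278
  5_p_x = 0.817454
e_x = 4.6025


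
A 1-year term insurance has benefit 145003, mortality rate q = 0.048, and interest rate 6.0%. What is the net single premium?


NSP = benefit * q * v
v = 1/(1+i) = 0.943396
NSP = 145003 * 0.048 * 0.943396
= 6566.1736


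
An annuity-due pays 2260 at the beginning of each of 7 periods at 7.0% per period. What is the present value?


PV_due = PMT * (1-(1+i)^(-n))/i * (1+i)
PV_immediate = 12179.794
PV_due = 12179.794 * 1.07
= 13032.3796


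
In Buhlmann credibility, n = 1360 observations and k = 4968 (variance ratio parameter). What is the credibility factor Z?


Z = n / (n + k)
= 1360 / (1360 + 4968)
= 1360 / 6328
= 0.2149


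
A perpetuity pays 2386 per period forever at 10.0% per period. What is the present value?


PV = PMT / i
= 2386 / 0.1
= 23860.0


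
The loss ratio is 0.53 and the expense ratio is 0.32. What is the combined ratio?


Combined ratio = loss ratio + expense ratio
= 0.53 + 0.32
= 0.85


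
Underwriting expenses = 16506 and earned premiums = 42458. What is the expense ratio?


Expense ratio = expenses / premiums
= 16506 / 42458
= 0.3888


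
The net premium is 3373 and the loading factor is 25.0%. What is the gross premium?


Gross = net * (1 + loading)
= 3373 * (1 + 0.25)
= 3373 * 1.25
= 4216.25


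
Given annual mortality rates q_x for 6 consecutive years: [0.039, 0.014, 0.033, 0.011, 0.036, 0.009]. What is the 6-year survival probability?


p_k = 1 - q_k for each year
Survival = product of (1 - q_k)
= 0.961 * 0.986 * 0.967 * 0.989 * 0.964 * 0.991
= 0.8657


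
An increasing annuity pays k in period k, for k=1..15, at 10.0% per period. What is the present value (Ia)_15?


(Ia)_n = sum_{k=1}^{n} k * v^k, v = 1/(1+i)
v = 0.909091
Sum computed term by term:
(Ia)_15 = 47.7581


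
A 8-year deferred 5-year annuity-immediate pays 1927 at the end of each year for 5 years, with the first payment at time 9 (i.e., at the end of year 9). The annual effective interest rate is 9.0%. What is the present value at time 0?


PV at time 8 of the 5-year annuity-immediate:
a_n = 1927 * (1-(1+0.09)^(-5))/0.09 = 7495.358
Discount back 8 years to time 0:
PV = 7495.358 * (1+0.09)^(-8)
= 7495.358 * 0.501866
= 3761.6674


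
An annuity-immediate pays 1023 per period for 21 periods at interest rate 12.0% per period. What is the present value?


PV = PMT * (1 - (1+i)^(-n)) / i
= 1023 * (1 - (1+0.12)^(-21)) / 0.12
= 1023 * (1 - 0.09256) / 0.12
= 1023 * 7.562003
= 7735.9293


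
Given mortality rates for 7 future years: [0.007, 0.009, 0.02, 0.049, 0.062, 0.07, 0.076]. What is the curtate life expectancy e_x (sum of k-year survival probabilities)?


e_x = sum_{k=1}^{n} k_p_x
k_p_x values:
  1_p_x = 0.993
  2_p_x = 0.984063
  3_p_x = 0.964382
  4_p_x = 0.917127
  5_p_x = 0.860265
  6_p_x = 0.800047
  7_p_x = 0.739243
e_x = 6.2581


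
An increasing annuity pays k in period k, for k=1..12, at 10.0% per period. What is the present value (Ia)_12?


(Ia)_n = sum_{k=1}^{n} k * v^k, v = 1/(1+i)
v = 0.909091
Sum computed term by term:
(Ia)_12 = 36.7149


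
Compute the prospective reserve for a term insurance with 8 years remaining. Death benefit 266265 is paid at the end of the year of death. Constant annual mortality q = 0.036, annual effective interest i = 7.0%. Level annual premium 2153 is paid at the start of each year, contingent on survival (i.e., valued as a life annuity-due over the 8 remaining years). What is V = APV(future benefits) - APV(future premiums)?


v = 1/(1+i) = 0.934579
APV(future benefits) per unit = sum_{k=0}^{7} k_p_x * q * v^(k+1) = 0.192207
APV(future benefits) = 266265 * 0.192207 = 51178.0765
Life annuity-due factor ä_{x:8} = sum_{k=0}^{7} k_p_x * v^k = 5.712828
APV(future premiums) = 2153 * 5.712828 = 12299.7188
V = 51178.0765 - 12299.7188
= 38878.3577


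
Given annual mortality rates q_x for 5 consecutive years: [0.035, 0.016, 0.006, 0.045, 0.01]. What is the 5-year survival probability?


p_k = 1 - q_k for each year
Survival = product of (1 - q_k)
= 0.965 * 0.984 * 0.994 * 0.955 * 0.99
= 0.8924


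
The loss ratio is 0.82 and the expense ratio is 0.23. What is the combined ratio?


Combined ratio = loss ratio + expense ratio
= 0.82 + 0.23
= 1.05


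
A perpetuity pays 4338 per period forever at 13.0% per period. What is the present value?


PV = PMT / i
= 4338 / 0.13
= 33369.2308


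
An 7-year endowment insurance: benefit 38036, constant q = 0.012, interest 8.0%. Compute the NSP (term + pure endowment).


Term component = 2300.9789
Pure endowment = 7_p_x * v^7 * benefit = 0.918964 * 0.58349 * 38036 = 20395.1621
NSP = 22696.141


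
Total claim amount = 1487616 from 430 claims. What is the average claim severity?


severity = total / number
= 1487616 / 430
= 3459.5721


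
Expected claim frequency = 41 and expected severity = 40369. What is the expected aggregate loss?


E[S] = E[N] * E[X]
= 41 * 40369
= 1.6551e+06


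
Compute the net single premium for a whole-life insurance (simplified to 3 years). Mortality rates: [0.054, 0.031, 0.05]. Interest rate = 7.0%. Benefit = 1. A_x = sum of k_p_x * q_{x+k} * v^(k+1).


v = 0.934579
Year 0: k_p_x=1.0, q=0.054, term=0.050467
Year 1: k_p_x=0.946, q=0.031, term=0.025614
Year 2: k_p_x=0.916674, q=0.05, term=0.037414
A_x = 0.1135


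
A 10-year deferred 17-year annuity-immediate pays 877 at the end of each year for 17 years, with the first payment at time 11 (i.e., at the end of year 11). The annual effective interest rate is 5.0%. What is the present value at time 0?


PV at time 10 of the 17-year annuity-immediate:
a_n = 877 * (1-(1+0.05)^(-17))/0.05 = 9887.3561
Discount back 10 years to time 0:
PV = 9887.3561 * (1+0.05)^(-10)
= 9887.3561 * 0.613913
= 6069.979


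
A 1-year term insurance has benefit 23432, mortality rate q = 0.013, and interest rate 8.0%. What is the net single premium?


NSP = benefit * q * v
v = 1/(1+i) = 0.925926
NSP = 23432 * 0.013 * 0.925926
= 282.0519


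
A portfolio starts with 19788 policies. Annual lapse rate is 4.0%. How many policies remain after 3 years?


remaining = initial * (1 - lapse)^years
= 19788 * (1 - 0.04)^3
= 19788 * 0.884736
= 17507.156


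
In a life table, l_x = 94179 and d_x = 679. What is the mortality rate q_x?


q_x = d_x / l_x
= 679 / 94179
= 0.0072


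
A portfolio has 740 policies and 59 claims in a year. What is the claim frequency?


frequency = claims / policies
= 59 / 740
= 0.0797


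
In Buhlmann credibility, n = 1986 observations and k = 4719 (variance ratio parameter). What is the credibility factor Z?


Z = n / (n + k)
= 1986 / (1986 + 4719)
= 1986 / 6705
= 0.2962


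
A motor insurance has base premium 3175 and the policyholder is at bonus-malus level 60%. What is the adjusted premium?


adjusted = base * BM_level / 100
= 3175 * 60 / 100
= 3175 * 0.6
= 1905.0


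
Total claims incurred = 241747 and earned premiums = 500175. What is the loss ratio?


Loss ratio = claims / premiums
= 241747 / 500175
= 0.4833


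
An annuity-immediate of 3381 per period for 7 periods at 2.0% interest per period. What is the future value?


FV = PMT * ((1+i)^n - 1) / i
= 3381 * ((1.02)^7 - 1) / 0.02
= 3381 * (1.148686 - 1) / 0.02
= 25135.3121


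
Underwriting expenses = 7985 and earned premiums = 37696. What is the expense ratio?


Expense ratio = expenses / premiums
= 7985 / 37696
= 0.2118


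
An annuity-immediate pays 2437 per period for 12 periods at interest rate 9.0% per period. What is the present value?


PV = PMT * (1 - (1+i)^(-n)) / i
= 2437 * (1 - (1+0.09)^(-12)) / 0.09
= 2437 * (1 - 0.355535) / 0.09
= 2437 * 7.160725
= 17450.6875


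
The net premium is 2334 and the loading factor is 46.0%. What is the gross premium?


Gross = net * (1 + loading)
= 2334 * (1 + 0.46)
= 2334 * 1.46
= 3407.64


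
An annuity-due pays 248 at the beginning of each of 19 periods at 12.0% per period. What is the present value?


PV_due = PMT * (1-(1+i)^(-n))/i * (1+i)
PV_immediate = 1826.7127
PV_due = 1826.7127 * 1.12
= 2045.9182


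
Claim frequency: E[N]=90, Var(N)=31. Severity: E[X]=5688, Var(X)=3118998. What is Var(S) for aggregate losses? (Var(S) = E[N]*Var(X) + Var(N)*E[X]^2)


Var(S) = E[N]*Var(X) + Var(N)*E[X]^2
= 90*3118998 + 31*5688^2
= 280709820 + 1002953664
= 1.2837e+09


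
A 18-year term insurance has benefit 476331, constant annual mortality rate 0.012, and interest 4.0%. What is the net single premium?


NSP = benefit * sum_{k=0}^{n-1} k_p_x * q * v^(k+1)
With constant q=0.012, v=0.961538
Sum = 0.139104
NSP = 476331 * 0.139104
= 66259.7323


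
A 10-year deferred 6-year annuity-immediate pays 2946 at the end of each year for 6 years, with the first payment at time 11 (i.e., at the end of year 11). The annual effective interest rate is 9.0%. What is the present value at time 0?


PV at time 10 of the 6-year annuity-immediate:
a_n = 2946 * (1-(1+0.09)^(-6))/0.09 = 13215.5162
Discount back 10 years to time 0:
PV = 13215.5162 * (1+0.09)^(-10)
= 13215.5162 * 0.422411
= 5582.3768


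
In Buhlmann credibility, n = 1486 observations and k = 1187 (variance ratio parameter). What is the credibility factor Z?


Z = n / (n + k)
= 1486 / (1486 + 1187)
= 1486 / 2673
= 0.5559


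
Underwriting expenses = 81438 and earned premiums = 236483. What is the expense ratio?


Expense ratio = expenses / premiums
= 81438 / 236483
= 0.3444


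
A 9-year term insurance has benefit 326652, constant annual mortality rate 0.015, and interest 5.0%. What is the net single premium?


NSP = benefit * sum_{k=0}^{n-1} k_p_x * q * v^(k+1)
With constant q=0.015, v=0.952381
Sum = 0.100932
NSP = 326652 * 0.100932
= 32969.538


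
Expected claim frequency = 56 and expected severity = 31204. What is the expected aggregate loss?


E[S] = E[N] * E[X]
= 56 * 31204
= 1.7474e+06


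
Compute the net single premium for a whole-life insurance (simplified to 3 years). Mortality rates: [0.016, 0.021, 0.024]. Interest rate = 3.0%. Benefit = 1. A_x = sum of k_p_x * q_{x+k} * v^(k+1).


v = 0.970874
Year 0: k_p_x=1.0, q=0.016, term=0.015534
Year 1: k_p_x=0.984, q=0.021, term=0.019478
Year 2: k_p_x=0.963336, q=0.024, term=0.021158
A_x = 0.0562


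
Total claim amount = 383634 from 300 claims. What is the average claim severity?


severity = total / number
= 383634 / 300
= 1278.78


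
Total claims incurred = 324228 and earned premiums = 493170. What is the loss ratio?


Loss ratio = claims / premiums
= 324228 / 493170
= 0.6574


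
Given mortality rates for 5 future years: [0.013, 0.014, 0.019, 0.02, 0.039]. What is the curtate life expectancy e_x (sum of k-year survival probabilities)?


e_x = sum_{k=1}^{n} k_p_x
k_p_x values:
  1_p_x = 0.987
  2_p_x = 0.973182
  3_p_x = 0.954692
  4_p_x = 0.935598
  5_p_x = 0.899109
e_x = 4.7496


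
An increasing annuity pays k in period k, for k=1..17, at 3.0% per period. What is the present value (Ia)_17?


(Ia)_n = sum_{k=1}^{n} k * v^k, v = 1/(1+i)
v = 0.970874
Sum computed term by term:
(Ia)_17 = 109.1941


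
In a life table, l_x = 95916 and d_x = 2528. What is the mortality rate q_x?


q_x = d_x / l_x
= 2528 / 95916
= 0.0264


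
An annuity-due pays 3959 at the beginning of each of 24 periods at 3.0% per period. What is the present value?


PV_due = PMT * (1-(1+i)^(-n))/i * (1+i)
PV_immediate = 67047.8113
PV_due = 67047.8113 * 1.03
= 69059.2456


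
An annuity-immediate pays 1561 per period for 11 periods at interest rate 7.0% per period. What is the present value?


PV = PMT * (1 - (1+i)^(-n)) / i
= 1561 * (1 - (1+0.07)^(-11)) / 0.07
= 1561 * (1 - 0.475093) / 0.07
= 1561 * 7.498674
= 11705.4306


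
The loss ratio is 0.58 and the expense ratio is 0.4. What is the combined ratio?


Combined ratio = loss ratio + expense ratio
= 0.58 + 0.4
= 0.98


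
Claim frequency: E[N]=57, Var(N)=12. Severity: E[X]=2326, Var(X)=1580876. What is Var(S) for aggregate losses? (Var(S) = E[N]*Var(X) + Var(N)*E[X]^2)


Var(S) = E[N]*Var(X) + Var(N)*E[X]^2
= 57*1580876 + 12*2326^2
= 90109932 + 64923312
= 1.5503e+08


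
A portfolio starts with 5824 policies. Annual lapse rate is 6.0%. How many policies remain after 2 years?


remaining = initial * (1 - lapse)^years
= 5824 * (1 - 0.06)^2
= 5824 * 0.8836
= 5146.0864


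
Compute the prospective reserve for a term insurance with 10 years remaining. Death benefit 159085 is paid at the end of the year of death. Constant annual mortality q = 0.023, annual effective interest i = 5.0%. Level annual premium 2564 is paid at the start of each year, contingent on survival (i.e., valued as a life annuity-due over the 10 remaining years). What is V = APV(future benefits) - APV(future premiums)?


v = 1/(1+i) = 0.952381
APV(future benefits) per unit = sum_{k=0}^{9} k_p_x * q * v^(k+1) = 0.161798
APV(future benefits) = 159085 * 0.161798 = 25739.6872
Life annuity-due factor ä_{x:10} = sum_{k=0}^{9} k_p_x * v^k = 7.386445
APV(future premiums) = 2564 * 7.386445 = 18938.8462
V = 25739.6872 - 18938.8462
= 6800.841


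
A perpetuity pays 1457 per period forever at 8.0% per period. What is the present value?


PV = PMT / i
= 1457 / 0.08
= 18212.5


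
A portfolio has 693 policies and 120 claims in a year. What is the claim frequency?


frequency = claims / policies
= 120 / 693
= 0.1732


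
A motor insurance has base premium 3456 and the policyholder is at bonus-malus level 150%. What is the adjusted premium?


adjusted = base * BM_level / 100
= 3456 * 150 / 100
= 3456 * 1.5
= 5184.0


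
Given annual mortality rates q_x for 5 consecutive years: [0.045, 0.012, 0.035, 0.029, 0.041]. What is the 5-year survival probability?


p_k = 1 - q_k for each year
Survival = product of (1 - q_k)
= 0.955 * 0.988 * 0.965 * 0.971 * 0.959
= 0.8479


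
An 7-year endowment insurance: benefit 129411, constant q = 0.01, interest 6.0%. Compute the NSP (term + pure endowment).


Term component = 7027.4482
Pure endowment = 7_p_x * v^7 * benefit = 0.932065 * 0.665057 * 129411 = 80218.8623
NSP = 87246.3106


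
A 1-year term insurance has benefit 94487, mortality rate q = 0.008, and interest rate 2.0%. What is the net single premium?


NSP = benefit * q * v
v = 1/(1+i) = 0.980392
NSP = 94487 * 0.008 * 0.980392
= 741.0745


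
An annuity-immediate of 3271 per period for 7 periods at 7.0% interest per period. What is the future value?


FV = PMT * ((1+i)^n - 1) / i
= 3271 * ((1.07)^7 - 1) / 0.07
= 3271 * (1.605781 - 1) / 0.07
= 28307.303


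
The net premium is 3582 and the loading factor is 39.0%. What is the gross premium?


Gross = net * (1 + loading)
= 3582 * (1 + 0.39)
= 3582 * 1.39
= 4978.98


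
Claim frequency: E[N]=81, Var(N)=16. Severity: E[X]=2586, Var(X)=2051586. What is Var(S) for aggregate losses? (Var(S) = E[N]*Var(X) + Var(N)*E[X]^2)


Var(S) = E[N]*Var(X) + Var(N)*E[X]^2
= 81*2051586 + 16*2586^2
= 166178466 + 106998336
= 2.7318e+08


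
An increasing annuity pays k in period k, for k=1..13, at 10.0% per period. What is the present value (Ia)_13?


(Ia)_n = sum_{k=1}^{n} k * v^k, v = 1/(1+i)
v = 0.909091
Sum computed term by term:
(Ia)_13 = 40.4805


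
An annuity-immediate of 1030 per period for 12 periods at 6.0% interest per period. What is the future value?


FV = PMT * ((1+i)^n - 1) / i
= 1030 * ((1.06)^12 - 1) / 0.06
= 1030 * (2.012196 - 1) / 0.06
= 17376.0394


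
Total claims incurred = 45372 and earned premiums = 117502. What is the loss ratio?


Loss ratio = claims / premiums
= 45372 / 117502
= 0.3861


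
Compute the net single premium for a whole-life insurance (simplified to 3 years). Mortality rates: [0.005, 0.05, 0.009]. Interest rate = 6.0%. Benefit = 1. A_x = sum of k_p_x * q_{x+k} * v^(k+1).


v = 0.943396
Year 0: k_p_x=1.0, q=0.005, term=0.004717
Year 1: k_p_x=0.995, q=0.05, term=0.044277
Year 2: k_p_x=0.94525, q=0.009, term=0.007143
A_x = 0.0561


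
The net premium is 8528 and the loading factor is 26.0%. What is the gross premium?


Gross = net * (1 + loading)
= 8528 * (1 + 0.26)
= 8528 * 1.26
= 10745.28


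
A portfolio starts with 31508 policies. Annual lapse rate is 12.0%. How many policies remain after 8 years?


remaining = initial * (1 - lapse)^years
= 31508 * (1 - 0.12)^8
= 31508 * 0.359635
= 11331.3646


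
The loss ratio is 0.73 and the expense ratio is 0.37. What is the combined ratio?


Combined ratio = loss ratio + expense ratio
= 0.73 + 0.37
= 1.1


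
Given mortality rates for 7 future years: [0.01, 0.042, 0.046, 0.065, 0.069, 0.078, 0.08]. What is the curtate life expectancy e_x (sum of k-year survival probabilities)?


e_x = sum_{k=1}^{n} k_p_x
k_p_x values:
  1_p_x = 0.99
  2_p_x = 0.94842
  3_p_x = 0.904793
  4_p_x = 0.845981
  5_p_x = 0.787608
  6_p_x = 0.726175
  7_p_x = 0.668081
e_x = 5.8711


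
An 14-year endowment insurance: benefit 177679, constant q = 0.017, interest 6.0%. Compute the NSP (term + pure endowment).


Term component = 25580.0694
Pure endowment = 14_p_x * v^14 * benefit = 0.786592 * 0.442301 * 177679 = 61816.3328
NSP = 87396.4022


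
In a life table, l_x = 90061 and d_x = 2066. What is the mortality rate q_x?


q_x = d_x / l_x
= 2066 / 90061
= 0.0229


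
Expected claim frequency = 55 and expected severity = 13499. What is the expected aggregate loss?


E[S] = E[N] * E[X]
= 55 * 13499
= 742445


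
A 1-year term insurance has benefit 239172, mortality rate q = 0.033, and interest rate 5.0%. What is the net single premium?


NSP = benefit * q * v
v = 1/(1+i) = 0.952381
NSP = 239172 * 0.033 * 0.952381
= 7516.8343


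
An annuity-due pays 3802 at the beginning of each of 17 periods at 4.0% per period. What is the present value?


PV_due = PMT * (1-(1+i)^(-n))/i * (1+i)
PV_immediate = 46253.873
PV_due = 46253.873 * 1.04
= 48104.0279


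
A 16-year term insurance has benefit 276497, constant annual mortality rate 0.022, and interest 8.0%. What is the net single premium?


NSP = benefit * sum_{k=0}^{n-1} k_p_x * q * v^(k+1)
With constant q=0.022, v=0.925926
Sum = 0.171584
NSP = 276497 * 0.171584
= 47442.3739


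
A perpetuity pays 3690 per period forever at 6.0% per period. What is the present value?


PV = PMT / i
= 3690 / 0.06
= 61500.0


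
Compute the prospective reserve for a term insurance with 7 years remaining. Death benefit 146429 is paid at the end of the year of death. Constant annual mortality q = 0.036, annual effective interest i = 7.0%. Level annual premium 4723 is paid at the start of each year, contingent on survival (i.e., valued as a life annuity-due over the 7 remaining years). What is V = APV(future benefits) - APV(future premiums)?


v = 1/(1+i) = 0.934579
APV(future benefits) per unit = sum_{k=0}^{6} k_p_x * q * v^(k+1) = 0.175998
APV(future benefits) = 146429 * 0.175998 = 25771.1714
Life annuity-due factor ä_{x:7} = sum_{k=0}^{6} k_p_x * v^k = 5.231044
APV(future premiums) = 4723 * 5.231044 = 24706.2189
V = 25771.1714 - 24706.2189
= 1064.9525


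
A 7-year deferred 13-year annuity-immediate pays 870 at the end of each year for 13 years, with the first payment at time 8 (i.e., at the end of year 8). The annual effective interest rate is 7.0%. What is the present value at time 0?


PV at time 7 of the 13-year annuity-immediate:
a_n = 870 * (1-(1+0.07)^(-13))/0.07 = 7271.1561
Discount back 7 years to time 0:
PV = 7271.1561 * (1+0.07)^(-7)
= 7271.1561 * 0.62275
= 4528.1106


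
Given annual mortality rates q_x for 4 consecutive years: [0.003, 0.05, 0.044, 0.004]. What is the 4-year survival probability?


p_k = 1 - q_k for each year
Survival = product of (1 - q_k)
= 0.997 * 0.95 * 0.956 * 0.996
= 0.9019


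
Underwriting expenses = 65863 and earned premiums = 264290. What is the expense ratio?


Expense ratio = expenses / premiums
= 65863 / 264290
= 0.2492


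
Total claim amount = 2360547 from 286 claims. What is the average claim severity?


severity = total / number
= 2360547 / 286
= 8253.6608


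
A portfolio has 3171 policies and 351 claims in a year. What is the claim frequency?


frequency = claims / policies
= 351 / 3171
= 0.1107


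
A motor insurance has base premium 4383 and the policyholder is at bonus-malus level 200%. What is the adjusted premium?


adjusted = base * BM_level / 100
= 4383 * 200 / 100
= 4383 * 2.0
= 8766.0


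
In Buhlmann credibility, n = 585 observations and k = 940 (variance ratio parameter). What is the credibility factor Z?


Z = n / (n + k)
= 585 / (585 + 940)
= 585 / 1525
= 0.3836


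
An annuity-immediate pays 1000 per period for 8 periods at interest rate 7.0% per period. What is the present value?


PV = PMT * (1 - (1+i)^(-n)) / i
= 1000 * (1 - (1+0.07)^(-8)) / 0.07
= 1000 * (1 - 0.582009) / 0.07
= 1000 * 5.971299
= 5971.2985


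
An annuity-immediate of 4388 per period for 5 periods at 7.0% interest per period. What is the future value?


FV = PMT * ((1+i)^n - 1) / i
= 4388 * ((1.07)^5 - 1) / 0.07
= 4388 * (1.402552 - 1) / 0.07
= 25234.2428
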